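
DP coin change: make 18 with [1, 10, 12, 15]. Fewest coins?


dp[0]=0; dp[i]=1+min(dp[i-c] for c in coins)
...dp[13]=2, dp[14]=3, dp[15]=1, dp[16]=2, dp[17]=3, dp[18]=4
Minimum coins for 18 = 4


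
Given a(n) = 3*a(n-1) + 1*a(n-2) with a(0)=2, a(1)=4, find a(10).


Build bottom-up:
...a(8)=18086, a(9)=59734, a(10)=3*59734+1*18086=197288


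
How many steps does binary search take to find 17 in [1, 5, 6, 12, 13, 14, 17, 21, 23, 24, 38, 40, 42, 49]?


Search for 17:
[0,13] mid=6 arr[6]=17
Total: 1 comparisons


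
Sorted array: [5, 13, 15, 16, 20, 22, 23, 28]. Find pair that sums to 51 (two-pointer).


Two pointers: lo=0, hi=7
Found pair: (23, 28) summing to 51


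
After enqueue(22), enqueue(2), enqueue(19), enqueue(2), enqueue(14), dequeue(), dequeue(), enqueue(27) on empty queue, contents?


enqueue(22) -> [22]
enqueue(2) -> [22, 2]
enqueue(19) -> [22, 2, 19]
enqueue(2) -> [22, 2, 19, 2]
enqueue(14) -> [22, 2, 19, 2, 14]
dequeue() returns 22 -> [2, 19, 2, 14]
dequeue() returns 2 -> [19, 2, 14]
enqueue(27) -> [19, 2, 14, 27]
Final queue (front to back): [19, 2, 14, 27]


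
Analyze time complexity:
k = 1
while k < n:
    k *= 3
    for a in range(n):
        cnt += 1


Per nesting level: O(log n) * O(n) = O(n log n)
Complexity: O(n log n)


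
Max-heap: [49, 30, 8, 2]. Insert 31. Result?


Append 31: [49, 30, 8, 2, 31]
Bubble up: swap idx 4(31) with idx 1(30)
Result: [49, 31, 8, 2, 30]


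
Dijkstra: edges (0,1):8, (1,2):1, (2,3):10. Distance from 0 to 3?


Dijkstra from 0:
Distances: {0: 0, 1: 8, 2: 9, 3: 19}
Shortest distance to 3 = 19, path = [0, 1, 2, 3]


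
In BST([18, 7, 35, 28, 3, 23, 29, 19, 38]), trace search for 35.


BST root = 18
Search for 35: compare at each node
Path: [18, 35]


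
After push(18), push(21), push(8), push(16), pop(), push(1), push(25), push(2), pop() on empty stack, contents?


push(18) -> [18]
push(21) -> [18, 21]
push(8) -> [18, 21, 8]
push(16) -> [18, 21, 8, 16]
pop() returns 16 -> [18, 21, 8]
push(1) -> [18, 21, 8, 1]
push(25) -> [18, 21, 8, 1, 25]
push(2) -> [18, 21, 8, 1, 25, 2]
pop() returns 2 -> [18, 21, 8, 1, 25]
Final stack (bottom to top): [18, 21, 8, 1, 25]


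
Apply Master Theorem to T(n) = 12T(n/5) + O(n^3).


a=12, b=5, c=3. log_5(12)=1.544 < c=3. Case 3: O(n^c) = O(n^3)
Complexity: O(n^3)


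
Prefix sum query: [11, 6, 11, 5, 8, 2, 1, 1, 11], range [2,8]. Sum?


Prefix sums: [0, 11, 17, 28, 33, 41, 43, 44, 45, 56]
Sum[2..8] = prefix[9] - prefix[2] = 56 - 17 = 39


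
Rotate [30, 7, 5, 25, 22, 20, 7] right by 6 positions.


Right rotate by 6: [7, 5, 25, 22, 20, 7, 30]


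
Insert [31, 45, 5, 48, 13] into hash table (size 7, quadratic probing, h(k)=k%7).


Insertions: 31->slot 3; 45->slot 4; 5->slot 5; 48->slot 6; 13->slot 0
Table: [13, None, None, 31, 45, 5, 48]


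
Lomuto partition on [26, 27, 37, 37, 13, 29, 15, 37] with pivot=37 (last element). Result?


Elements <= 37 go left of pivot.
Result: [26, 27, 37, 37, 13, 29, 15, 37], pivot at index 7


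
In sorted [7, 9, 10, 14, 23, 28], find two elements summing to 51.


Two pointers: lo=0, hi=5
Found pair: (23, 28) summing to 51


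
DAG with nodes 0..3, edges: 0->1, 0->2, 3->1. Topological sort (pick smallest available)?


Kahn's algorithm, process smallest node first
Order: [0, 2, 3, 1]


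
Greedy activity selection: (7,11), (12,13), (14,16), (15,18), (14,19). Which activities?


Greedy: pick earliest-ending, then skip overlaps.
Selected (3 activities): [(7, 11), (12, 13), (14, 16)]


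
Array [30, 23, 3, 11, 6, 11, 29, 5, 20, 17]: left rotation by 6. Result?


Left rotate by 6: [29, 5, 20, 17, 30, 23, 3, 11, 6, 11]


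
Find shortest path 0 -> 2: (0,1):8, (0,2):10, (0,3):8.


Dijkstra from 0:
Distances: {0: 0, 1: 8, 2: 10, 3: 8}
Shortest distance to 2 = 10, path = [0, 2]


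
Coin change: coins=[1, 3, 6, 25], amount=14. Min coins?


dp[0]=0; dp[i]=1+min(dp[i-c] for c in coins)
...dp[9]=2, dp[10]=3, dp[11]=4, dp[12]=2, dp[13]=3, dp[14]=4
Minimum coins for 14 = 4


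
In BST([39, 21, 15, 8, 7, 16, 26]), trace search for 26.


BST root = 39
Search for 26: compare at each node
Path: [39, 21, 26]


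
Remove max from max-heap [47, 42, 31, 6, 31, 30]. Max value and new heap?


Max = 47
Replace root with last, heapify down
Resulting heap: [42, 31, 31, 6, 30]


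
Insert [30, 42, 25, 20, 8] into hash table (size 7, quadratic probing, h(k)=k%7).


Insertions: 30->slot 2; 42->slot 0; 25->slot 4; 20->slot 6; 8->slot 1
Table: [42, 8, 30, None, 25, None, 20]


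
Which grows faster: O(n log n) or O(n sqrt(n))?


linearithmic grows slower than n^1.5
O(n log n) is asymptotically smaller; O(n sqrt(n)) grows faster


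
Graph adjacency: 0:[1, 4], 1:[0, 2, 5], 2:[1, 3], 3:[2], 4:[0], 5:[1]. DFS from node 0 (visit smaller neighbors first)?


DFS stack-based: start with [0]
Visit order: [0, 1, 2, 3, 5, 4]


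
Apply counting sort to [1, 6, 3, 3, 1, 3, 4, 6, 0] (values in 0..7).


Count array: [1, 2, 0, 3, 1, 0, 2, 0]
Reconstruct: [0, 1, 1, 3, 3, 3, 4, 6, 6]


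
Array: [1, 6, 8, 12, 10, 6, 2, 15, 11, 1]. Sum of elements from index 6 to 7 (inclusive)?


Prefix sums: [0, 1, 7, 15, 27, 37, 43, 45, 60, 71, 72]
Sum[6..7] = prefix[8] - prefix[6] = 60 - 43 = 17


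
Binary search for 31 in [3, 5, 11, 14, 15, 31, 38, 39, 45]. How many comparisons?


Search for 31:
[0,8] mid=4 arr[4]=15
[5,8] mid=6 arr[6]=38
[5,5] mid=5 arr[5]=31
Total: 3 comparisons


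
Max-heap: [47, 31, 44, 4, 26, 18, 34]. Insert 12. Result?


Append 12: [47, 31, 44, 4, 26, 18, 34, 12]
Bubble up: swap idx 7(12) with idx 3(4)
Result: [47, 31, 44, 12, 26, 18, 34, 4]


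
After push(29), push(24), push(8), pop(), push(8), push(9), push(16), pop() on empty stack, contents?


push(29) -> [29]
push(24) -> [29, 24]
push(8) -> [29, 24, 8]
pop() returns 8 -> [29, 24]
push(8) -> [29, 24, 8]
push(9) -> [29, 24, 8, 9]
push(16) -> [29, 24, 8, 9, 16]
pop() returns 16 -> [29, 24, 8, 9]
Final stack (bottom to top): [29, 24, 8, 9]


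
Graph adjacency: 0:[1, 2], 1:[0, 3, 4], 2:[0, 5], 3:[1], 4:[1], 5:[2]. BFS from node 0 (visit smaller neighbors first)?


BFS queue: start with [0]
Visit order: [0, 1, 2, 3, 4, 5]


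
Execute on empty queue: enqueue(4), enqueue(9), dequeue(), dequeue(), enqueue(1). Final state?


enqueue(4) -> [4]
enqueue(9) -> [4, 9]
dequeue() returns 4 -> [9]
dequeue() returns 9 -> []
enqueue(1) -> [1]
Final queue (front to back): [1]


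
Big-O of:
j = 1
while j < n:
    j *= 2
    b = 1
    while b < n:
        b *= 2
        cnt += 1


Per nesting level: O(log n) * O(log n) = O((log n)^2)
Complexity: O((log n)^2)


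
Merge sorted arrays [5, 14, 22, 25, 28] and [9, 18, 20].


Compare heads, take smaller each step.
Merged: [5, 9, 14, 18, 20, 22, 25, 28]


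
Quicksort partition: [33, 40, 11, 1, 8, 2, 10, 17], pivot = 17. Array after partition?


Elements <= 17 go left of pivot.
Result: [11, 1, 8, 2, 10, 17, 33, 40], pivot at index 5


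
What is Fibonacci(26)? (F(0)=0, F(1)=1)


F(n)=F(n-1)+F(n-2)
...F(24)=46368, F(25)=75025, F(26)=121393


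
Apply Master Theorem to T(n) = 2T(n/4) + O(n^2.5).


a=2, b=4, c=2.5. log_4(2)=0.5 < c=2.5. Case 3: O(n^c) = O(n^2.500)
Complexity: O(n^2.500)


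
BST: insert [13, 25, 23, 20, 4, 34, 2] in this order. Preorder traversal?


Root = 13; build tree by BST insertion.
Preorder traversal: [13, 4, 2, 25, 23, 20, 34]


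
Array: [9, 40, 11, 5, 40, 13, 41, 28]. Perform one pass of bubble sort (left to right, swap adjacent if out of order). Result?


After one pass: [9, 11, 5, 40, 13, 40, 28, 41]


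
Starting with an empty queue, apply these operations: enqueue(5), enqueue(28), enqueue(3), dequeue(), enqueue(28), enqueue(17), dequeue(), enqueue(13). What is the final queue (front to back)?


enqueue(5) -> [5]
enqueue(28) -> [5, 28]
enqueue(3) -> [5, 28, 3]
dequeue() returns 5 -> [28, 3]
enqueue(28) -> [28, 3, 28]
enqueue(17) -> [28, 3, 28, 17]
dequeue() returns 28 -> [3, 28, 17]
enqueue(13) -> [3, 28, 17, 13]
Final queue (front to back): [3, 28, 17, 13]


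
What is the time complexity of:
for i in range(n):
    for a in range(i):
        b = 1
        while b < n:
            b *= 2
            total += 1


Per nesting level: O(n) * O(n) [triangular over i] * O(log n) = O(n^2 log n)
Complexity: O(n^2 log n)


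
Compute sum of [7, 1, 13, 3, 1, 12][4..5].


Prefix sums: [0, 7, 8, 21, 24, 25, 37]
Sum[4..5] = prefix[6] - prefix[4] = 37 - 24 = 13


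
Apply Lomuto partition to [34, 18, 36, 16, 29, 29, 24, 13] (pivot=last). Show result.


Elements <= 13 go left of pivot.
Result: [13, 18, 36, 16, 29, 29, 24, 34], pivot at index 0


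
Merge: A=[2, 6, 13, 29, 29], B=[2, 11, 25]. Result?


Compare heads, take smaller each step.
Merged: [2, 2, 6, 11, 13, 25, 29, 29]


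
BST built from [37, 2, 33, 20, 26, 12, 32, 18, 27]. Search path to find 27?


BST root = 37
Search for 27: compare at each node
Path: [37, 2, 33, 20, 26, 32, 27]


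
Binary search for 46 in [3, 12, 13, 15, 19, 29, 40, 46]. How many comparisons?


Search for 46:
[0,7] mid=3 arr[3]=15
[4,7] mid=5 arr[5]=29
[6,7] mid=6 arr[6]=40
[7,7] mid=7 arr[7]=46
Total: 4 comparisons


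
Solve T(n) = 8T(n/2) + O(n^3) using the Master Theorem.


a=8, b=2, c=3. log_2(8)=3 = c=3. Case 2: O(n^c log n) = O(n^3 log n)
Complexity: O(n^3 log n)


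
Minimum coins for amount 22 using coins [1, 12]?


dp[0]=0; dp[i]=1+min(dp[i-c] for c in coins)
...dp[17]=6, dp[18]=7, dp[19]=8, dp[20]=9, dp[21]=10, dp[22]=11
Minimum coins for 22 = 11


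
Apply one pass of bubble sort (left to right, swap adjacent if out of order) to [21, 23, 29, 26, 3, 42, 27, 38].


After one pass: [21, 23, 26, 3, 29, 27, 38, 42]


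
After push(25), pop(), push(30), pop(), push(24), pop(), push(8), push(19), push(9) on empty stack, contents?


push(25) -> [25]
pop() returns 25 -> []
push(30) -> [30]
pop() returns 30 -> []
push(24) -> [24]
pop() returns 24 -> []
push(8) -> [8]
push(19) -> [8, 19]
push(9) -> [8, 19, 9]
Final stack (bottom to top): [8, 19, 9]


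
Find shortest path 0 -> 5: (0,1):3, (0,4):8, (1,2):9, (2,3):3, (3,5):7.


Dijkstra from 0:
Distances: {0: 0, 1: 3, 2: 12, 3: 15, 4: 8, 5: 22}
Shortest distance to 5 = 22, path = [0, 1, 2, 3, 5]


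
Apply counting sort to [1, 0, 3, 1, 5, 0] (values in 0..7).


Count array: [2, 2, 0, 1, 0, 1, 0, 0]
Reconstruct: [0, 0, 1, 1, 3, 5]


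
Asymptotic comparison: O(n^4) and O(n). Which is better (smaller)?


linear grows slower than quartic
O(n) is asymptotically smaller; O(n^4) grows faster


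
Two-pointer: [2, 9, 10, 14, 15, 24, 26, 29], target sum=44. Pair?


Two pointers: lo=0, hi=7
Found pair: (15, 29) summing to 44


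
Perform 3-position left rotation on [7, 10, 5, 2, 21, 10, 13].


Left rotate by 3: [2, 21, 10, 13, 7, 10, 5]


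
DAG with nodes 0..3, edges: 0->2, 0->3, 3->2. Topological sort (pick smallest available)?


Kahn's algorithm, process smallest node first
Order: [0, 1, 3, 2]


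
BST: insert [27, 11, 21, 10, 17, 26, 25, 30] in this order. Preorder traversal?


Root = 27; build tree by BST insertion.
Preorder traversal: [27, 11, 10, 21, 17, 26, 25, 30]


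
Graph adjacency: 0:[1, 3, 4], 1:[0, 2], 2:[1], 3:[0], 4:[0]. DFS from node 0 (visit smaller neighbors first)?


DFS stack-based: start with [0]
Visit order: [0, 1, 2, 3, 4]


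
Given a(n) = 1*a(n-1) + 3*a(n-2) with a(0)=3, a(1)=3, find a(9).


Build bottom-up:
...a(7)=651, a(8)=1524, a(9)=1*1524+3*651=3477


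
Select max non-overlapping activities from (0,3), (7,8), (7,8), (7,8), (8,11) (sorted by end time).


Greedy: pick earliest-ending, then skip overlaps.
Selected (3 activities): [(0, 3), (7, 8), (8, 11)]


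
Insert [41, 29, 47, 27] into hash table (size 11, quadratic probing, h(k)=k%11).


Insertions: 41->slot 8; 29->slot 7; 47->slot 3; 27->slot 5
Table: [None, None, None, 47, None, 27, None, 29, 41, None, None]


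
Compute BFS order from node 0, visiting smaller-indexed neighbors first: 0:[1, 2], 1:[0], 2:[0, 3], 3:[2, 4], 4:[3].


BFS queue: start with [0]
Visit order: [0, 1, 2, 3, 4]


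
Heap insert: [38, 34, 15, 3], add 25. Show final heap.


Append 25: [38, 34, 15, 3, 25]
Bubble up: no swaps needed
Result: [38, 34, 15, 3, 25]


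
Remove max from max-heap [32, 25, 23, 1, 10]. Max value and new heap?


Max = 32
Replace root with last, heapify down
Resulting heap: [25, 10, 23, 1]


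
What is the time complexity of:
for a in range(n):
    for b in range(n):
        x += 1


Per nesting level: O(n) * O(n) = O(n^2)
Complexity: O(n^2)


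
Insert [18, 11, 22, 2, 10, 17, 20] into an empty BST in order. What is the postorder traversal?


Root = 18; build tree by BST insertion.
Postorder traversal: [10, 2, 17, 11, 20, 22, 18]


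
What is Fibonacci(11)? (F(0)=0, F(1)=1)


F(n)=F(n-1)+F(n-2)
...F(9)=34, F(10)=55, F(11)=89


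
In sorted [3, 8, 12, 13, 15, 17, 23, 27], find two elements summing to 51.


Two pointers: lo=0, hi=7
No pair sums to 51


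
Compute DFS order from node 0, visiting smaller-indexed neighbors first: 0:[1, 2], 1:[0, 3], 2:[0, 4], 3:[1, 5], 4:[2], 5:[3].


DFS stack-based: start with [0]
Visit order: [0, 1, 3, 5, 2, 4]


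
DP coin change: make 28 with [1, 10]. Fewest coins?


dp[0]=0; dp[i]=1+min(dp[i-c] for c in coins)
...dp[23]=5, dp[24]=6, dp[25]=7, dp[26]=8, dp[27]=9, dp[28]=10
Minimum coins for 28 = 10


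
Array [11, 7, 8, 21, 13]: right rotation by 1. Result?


Right rotate by 1: [13, 11, 7, 8, 21]


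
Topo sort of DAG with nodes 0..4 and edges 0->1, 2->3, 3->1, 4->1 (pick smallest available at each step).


Kahn's algorithm, process smallest node first
Order: [0, 2, 3, 4, 1]


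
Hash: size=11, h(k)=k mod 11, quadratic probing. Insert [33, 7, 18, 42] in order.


Insertions: 33->slot 0; 7->slot 7; 18->slot 8; 42->slot 9
Table: [33, None, None, None, None, None, None, 7, 18, 42, None]


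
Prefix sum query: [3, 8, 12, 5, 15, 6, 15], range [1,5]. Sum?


Prefix sums: [0, 3, 11, 23, 28, 43, 49, 64]
Sum[1..5] = prefix[6] - prefix[1] = 49 - 3 = 46


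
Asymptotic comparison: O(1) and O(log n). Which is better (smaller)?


constant grows slower than logarithmic
O(1) is asymptotically smaller; O(log n) grows faster


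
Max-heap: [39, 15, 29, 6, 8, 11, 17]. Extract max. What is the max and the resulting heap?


Max = 39
Replace root with last, heapify down
Resulting heap: [29, 15, 17, 6, 8, 11]


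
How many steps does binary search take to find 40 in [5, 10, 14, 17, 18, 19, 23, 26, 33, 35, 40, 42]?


Search for 40:
[0,11] mid=5 arr[5]=19
[6,11] mid=8 arr[8]=33
[9,11] mid=10 arr[10]=40
Total: 3 comparisons


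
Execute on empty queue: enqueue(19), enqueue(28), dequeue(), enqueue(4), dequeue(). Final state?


enqueue(19) -> [19]
enqueue(28) -> [19, 28]
dequeue() returns 19 -> [28]
enqueue(4) -> [28, 4]
dequeue() returns 28 -> [4]
Final queue (front to back): [4]


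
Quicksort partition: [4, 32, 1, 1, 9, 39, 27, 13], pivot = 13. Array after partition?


Elements <= 13 go left of pivot.
Result: [4, 1, 1, 9, 13, 39, 27, 32], pivot at index 4


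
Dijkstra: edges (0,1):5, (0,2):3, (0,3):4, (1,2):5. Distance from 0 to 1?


Dijkstra from 0:
Distances: {0: 0, 1: 5, 2: 3, 3: 4}
Shortest distance to 1 = 5, path = [0, 1]


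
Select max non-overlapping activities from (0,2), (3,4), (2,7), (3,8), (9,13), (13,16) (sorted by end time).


Greedy: pick earliest-ending, then skip overlaps.
Selected (4 activities): [(0, 2), (3, 4), (9, 13), (13, 16)]


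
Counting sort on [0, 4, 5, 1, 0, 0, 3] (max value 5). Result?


Count array: [3, 1, 0, 1, 1, 1]
Reconstruct: [0, 0, 0, 1, 3, 4, 5]


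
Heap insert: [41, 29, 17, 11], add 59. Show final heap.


Append 59: [41, 29, 17, 11, 59]
Bubble up: swap idx 4(59) with idx 1(29); swap idx 1(59) with idx 0(41)
Result: [59, 41, 17, 11, 29]


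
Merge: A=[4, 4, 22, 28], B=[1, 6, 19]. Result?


Compare heads, take smaller each step.
Merged: [1, 4, 4, 6, 19, 22, 28]


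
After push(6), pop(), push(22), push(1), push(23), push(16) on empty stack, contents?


push(6) -> [6]
pop() returns 6 -> []
push(22) -> [22]
push(1) -> [22, 1]
push(23) -> [22, 1, 23]
push(16) -> [22, 1, 23, 16]
Final stack (bottom to top): [22, 1, 23, 16]


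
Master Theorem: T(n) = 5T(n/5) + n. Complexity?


a=5, b=5, c=1. log_5(5)=1 = c=1. Case 2: O(n^c log n) = O(n log n)
Complexity: O(n log n)


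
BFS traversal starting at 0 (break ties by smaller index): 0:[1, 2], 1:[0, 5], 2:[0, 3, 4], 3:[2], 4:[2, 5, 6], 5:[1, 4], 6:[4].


BFS queue: start with [0]
Visit order: [0, 1, 2, 5, 3, 4, 6]


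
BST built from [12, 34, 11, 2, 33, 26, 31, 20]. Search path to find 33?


BST root = 12
Search for 33: compare at each node
Path: [12, 34, 33]


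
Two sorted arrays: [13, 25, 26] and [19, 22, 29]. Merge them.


Compare heads, take smaller each step.
Merged: [13, 19, 22, 25, 26, 29]


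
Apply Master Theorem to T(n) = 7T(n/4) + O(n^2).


a=7, b=4, c=2. log_4(7)=1.404 < c=2. Case 3: O(n^c) = O(n^2)
Complexity: O(n^2)


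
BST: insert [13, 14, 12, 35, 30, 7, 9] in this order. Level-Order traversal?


Root = 13; build tree by BST insertion.
Level-Order traversal: [13, 12, 14, 7, 35, 9, 30]


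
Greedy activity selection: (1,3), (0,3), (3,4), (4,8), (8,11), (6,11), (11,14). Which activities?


Greedy: pick earliest-ending, then skip overlaps.
Selected (5 activities): [(1, 3), (3, 4), (4, 8), (8, 11), (11, 14)]


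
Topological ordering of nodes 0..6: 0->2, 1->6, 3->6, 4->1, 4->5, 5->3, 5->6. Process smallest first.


Kahn's algorithm, process smallest node first
Order: [0, 2, 4, 1, 5, 3, 6]


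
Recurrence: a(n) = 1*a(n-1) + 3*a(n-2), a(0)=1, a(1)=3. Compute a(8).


Build bottom-up:
...a(6)=177, a(7)=411, a(8)=1*411+3*177=942


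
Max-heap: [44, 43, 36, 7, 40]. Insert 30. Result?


Append 30: [44, 43, 36, 7, 40, 30]
Bubble up: no swaps needed
Result: [44, 43, 36, 7, 40, 30]


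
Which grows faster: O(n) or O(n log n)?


linear grows slower than linearithmic
O(n) is asymptotically smaller; O(n log n) grows faster


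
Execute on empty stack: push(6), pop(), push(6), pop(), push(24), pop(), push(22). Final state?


push(6) -> [6]
pop() returns 6 -> []
push(6) -> [6]
pop() returns 6 -> []
push(24) -> [24]
pop() returns 24 -> []
push(22) -> [22]
Final stack (bottom to top): [22]


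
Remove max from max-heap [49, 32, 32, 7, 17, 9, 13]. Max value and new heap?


Max = 49
Replace root with last, heapify down
Resulting heap: [32, 17, 32, 7, 13, 9]


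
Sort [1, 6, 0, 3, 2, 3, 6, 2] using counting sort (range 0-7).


Count array: [1, 1, 2, 2, 0, 0, 2, 0]
Reconstruct: [0, 1, 2, 2, 3, 3, 6, 6]


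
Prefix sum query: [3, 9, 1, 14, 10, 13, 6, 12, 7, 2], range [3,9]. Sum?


Prefix sums: [0, 3, 12, 13, 27, 37, 50, 56, 68, 75, 77]
Sum[3..9] = prefix[10] - prefix[3] = 77 - 13 = 64


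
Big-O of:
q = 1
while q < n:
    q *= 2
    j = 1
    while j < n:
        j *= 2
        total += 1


Per nesting level: O(log n) * O(log n) = O((log n)^2)
Complexity: O((log n)^2)


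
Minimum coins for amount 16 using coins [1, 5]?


dp[0]=0; dp[i]=1+min(dp[i-c] for c in coins)
...dp[11]=3, dp[12]=4, dp[13]=5, dp[14]=6, dp[15]=3, dp[16]=4
Minimum coins for 16 = 4


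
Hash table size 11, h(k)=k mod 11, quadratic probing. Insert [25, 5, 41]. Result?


Insertions: 25->slot 3; 5->slot 5; 41->slot 8
Table: [None, None, None, 25, None, 5, None, None, 41, None, None]


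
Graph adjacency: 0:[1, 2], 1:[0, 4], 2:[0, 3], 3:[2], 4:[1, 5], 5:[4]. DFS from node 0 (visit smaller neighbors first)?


DFS stack-based: start with [0]
Visit order: [0, 1, 4, 5, 2, 3]


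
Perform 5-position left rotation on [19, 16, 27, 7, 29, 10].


Left rotate by 5: [10, 19, 16, 27, 7, 29]


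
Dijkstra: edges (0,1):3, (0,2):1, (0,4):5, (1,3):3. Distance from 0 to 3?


Dijkstra from 0:
Distances: {0: 0, 1: 3, 2: 1, 3: 6, 4: 5}
Shortest distance to 3 = 6, path = [0, 1, 3]


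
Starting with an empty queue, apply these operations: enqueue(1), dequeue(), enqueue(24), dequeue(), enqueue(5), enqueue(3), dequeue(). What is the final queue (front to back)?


enqueue(1) -> [1]
dequeue() returns 1 -> []
enqueue(24) -> [24]
dequeue() returns 24 -> []
enqueue(5) -> [5]
enqueue(3) -> [5, 3]
dequeue() returns 5 -> [3]
Final queue (front to back): [3]


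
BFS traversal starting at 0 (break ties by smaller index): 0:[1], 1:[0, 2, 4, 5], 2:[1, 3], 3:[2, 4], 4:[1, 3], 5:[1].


BFS queue: start with [0]
Visit order: [0, 1, 2, 4, 5, 3]


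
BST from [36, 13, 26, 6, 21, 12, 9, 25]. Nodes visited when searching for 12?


BST root = 36
Search for 12: compare at each node
Path: [36, 13, 6, 12]


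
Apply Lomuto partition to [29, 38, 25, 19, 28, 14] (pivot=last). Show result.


Elements <= 14 go left of pivot.
Result: [14, 38, 25, 19, 28, 29], pivot at index 0


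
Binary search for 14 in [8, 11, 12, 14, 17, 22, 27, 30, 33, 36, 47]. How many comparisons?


Search for 14:
[0,10] mid=5 arr[5]=22
[0,4] mid=2 arr[2]=12
[3,4] mid=3 arr[3]=14
Total: 3 comparisons


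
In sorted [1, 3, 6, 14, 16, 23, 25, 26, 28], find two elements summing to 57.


Two pointers: lo=0, hi=8
No pair sums to 57


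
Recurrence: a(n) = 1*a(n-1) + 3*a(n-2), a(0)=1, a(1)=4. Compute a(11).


Build bottom-up:
...a(9)=2683, a(10)=6160, a(11)=1*6160+3*2683=14209


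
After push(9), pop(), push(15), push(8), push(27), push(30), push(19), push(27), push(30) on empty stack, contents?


push(9) -> [9]
pop() returns 9 -> []
push(15) -> [15]
push(8) -> [15, 8]
push(27) -> [15, 8, 27]
push(30) -> [15, 8, 27, 30]
push(19) -> [15, 8, 27, 30, 19]
push(27) -> [15, 8, 27, 30, 19, 27]
push(30) -> [15, 8, 27, 30, 19, 27, 30]
Final stack (bottom to top): [15, 8, 27, 30, 19, 27, 30]


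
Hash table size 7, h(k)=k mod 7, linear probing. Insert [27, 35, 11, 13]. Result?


Insertions: 27->slot 6; 35->slot 0; 11->slot 4; 13->slot 1
Table: [35, 13, None, None, 11, None, 27]


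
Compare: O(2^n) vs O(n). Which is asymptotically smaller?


linear grows slower than exponential
O(n) is asymptotically smaller; O(2^n) grows faster


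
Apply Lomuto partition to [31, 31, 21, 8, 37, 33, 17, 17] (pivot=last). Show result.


Elements <= 17 go left of pivot.
Result: [8, 17, 17, 31, 37, 33, 31, 21], pivot at index 2


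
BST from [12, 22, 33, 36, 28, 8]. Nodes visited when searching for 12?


BST root = 12
Search for 12: compare at each node
Path: [12]


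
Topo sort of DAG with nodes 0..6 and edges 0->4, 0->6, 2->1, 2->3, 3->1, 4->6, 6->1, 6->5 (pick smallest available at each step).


Kahn's algorithm, process smallest node first
Order: [0, 2, 3, 4, 6, 1, 5]


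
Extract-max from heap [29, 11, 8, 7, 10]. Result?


Max = 29
Replace root with last, heapify down
Resulting heap: [11, 10, 8, 7]


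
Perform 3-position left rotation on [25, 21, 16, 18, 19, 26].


Left rotate by 3: [18, 19, 26, 25, 21, 16]


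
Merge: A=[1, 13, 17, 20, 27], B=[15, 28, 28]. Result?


Compare heads, take smaller each step.
Merged: [1, 13, 15, 17, 20, 27, 28, 28]


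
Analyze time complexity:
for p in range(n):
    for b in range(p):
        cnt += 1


Per nesting level: O(n) * O(n) [triangular over p] = O(n^2)
Complexity: O(n^2)


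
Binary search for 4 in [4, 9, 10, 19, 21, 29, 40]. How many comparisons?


Search for 4:
[0,6] mid=3 arr[3]=19
[0,2] mid=1 arr[1]=9
[0,0] mid=0 arr[0]=4
Total: 3 comparisons


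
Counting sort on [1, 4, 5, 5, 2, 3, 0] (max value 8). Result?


Count array: [1, 1, 1, 1, 1, 2, 0, 0, 0]
Reconstruct: [0, 1, 2, 3, 4, 5, 5]


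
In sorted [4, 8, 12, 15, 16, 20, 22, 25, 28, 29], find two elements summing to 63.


Two pointers: lo=0, hi=9
No pair sums to 63


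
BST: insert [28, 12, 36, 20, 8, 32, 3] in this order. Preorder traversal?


Root = 28; build tree by BST insertion.
Preorder traversal: [28, 12, 8, 3, 20, 36, 32]


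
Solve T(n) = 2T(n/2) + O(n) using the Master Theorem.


a=2, b=2, c=1. log_2(2)=1 = c=1. Case 2: O(n^c log n) = O(n log n)
Complexity: O(n log n)


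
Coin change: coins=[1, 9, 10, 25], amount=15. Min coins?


dp[0]=0; dp[i]=1+min(dp[i-c] for c in coins)
...dp[10]=1, dp[11]=2, dp[12]=3, dp[13]=4, dp[14]=5, dp[15]=6
Minimum coins for 15 = 6


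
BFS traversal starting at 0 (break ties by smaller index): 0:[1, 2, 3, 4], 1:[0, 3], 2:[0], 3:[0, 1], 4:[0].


BFS queue: start with [0]
Visit order: [0, 1, 2, 3, 4]


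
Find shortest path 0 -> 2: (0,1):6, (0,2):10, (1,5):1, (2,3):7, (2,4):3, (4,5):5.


Dijkstra from 0:
Distances: {0: 0, 1: 6, 2: 10, 3: 17, 4: 12, 5: 7}
Shortest distance to 2 = 10, path = [0, 2]


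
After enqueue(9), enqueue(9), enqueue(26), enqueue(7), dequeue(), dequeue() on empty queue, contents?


enqueue(9) -> [9]
enqueue(9) -> [9, 9]
enqueue(26) -> [9, 9, 26]
enqueue(7) -> [9, 9, 26, 7]
dequeue() returns 9 -> [9, 26, 7]
dequeue() returns 9 -> [26, 7]
Final queue (front to back): [26, 7]


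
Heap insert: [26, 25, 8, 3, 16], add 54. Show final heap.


Append 54: [26, 25, 8, 3, 16, 54]
Bubble up: swap idx 5(54) with idx 2(8); swap idx 2(54) with idx 0(26)
Result: [54, 25, 26, 3, 16, 8]


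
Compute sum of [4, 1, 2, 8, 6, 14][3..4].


Prefix sums: [0, 4, 5, 7, 15, 21, 35]
Sum[3..4] = prefix[5] - prefix[3] = 21 - 7 = 14


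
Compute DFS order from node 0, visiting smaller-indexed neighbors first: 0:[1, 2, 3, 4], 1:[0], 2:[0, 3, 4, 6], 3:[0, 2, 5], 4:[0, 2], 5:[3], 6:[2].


DFS stack-based: start with [0]
Visit order: [0, 1, 2, 3, 5, 4, 6]


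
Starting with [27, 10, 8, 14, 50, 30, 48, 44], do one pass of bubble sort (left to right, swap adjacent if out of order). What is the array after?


After one pass: [10, 8, 14, 27, 30, 48, 44, 50]


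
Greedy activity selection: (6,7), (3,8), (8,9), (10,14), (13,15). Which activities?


Greedy: pick earliest-ending, then skip overlaps.
Selected (3 activities): [(6, 7), (8, 9), (10, 14)]


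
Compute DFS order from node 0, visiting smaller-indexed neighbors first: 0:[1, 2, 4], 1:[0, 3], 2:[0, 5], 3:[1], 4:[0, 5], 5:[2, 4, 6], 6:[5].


DFS stack-based: start with [0]
Visit order: [0, 1, 3, 2, 5, 4, 6]


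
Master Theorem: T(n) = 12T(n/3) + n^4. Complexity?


a=12, b=3, c=4. log_3(12)=2.262 < c=4. Case 3: O(n^c) = O(n^4)
Complexity: O(n^4)


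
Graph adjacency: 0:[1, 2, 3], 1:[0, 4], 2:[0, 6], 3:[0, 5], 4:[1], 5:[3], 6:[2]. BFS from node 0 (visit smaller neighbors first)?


BFS queue: start with [0]
Visit order: [0, 1, 2, 3, 4, 6, 5]


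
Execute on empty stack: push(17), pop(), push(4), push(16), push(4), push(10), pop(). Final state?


push(17) -> [17]
pop() returns 17 -> []
push(4) -> [4]
push(16) -> [4, 16]
push(4) -> [4, 16, 4]
push(10) -> [4, 16, 4, 10]
pop() returns 10 -> [4, 16, 4]
Final stack (bottom to top): [4, 16, 4]


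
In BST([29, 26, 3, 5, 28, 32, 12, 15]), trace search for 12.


BST root = 29
Search for 12: compare at each node
Path: [29, 26, 3, 5, 12]


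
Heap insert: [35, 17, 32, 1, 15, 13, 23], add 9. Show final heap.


Append 9: [35, 17, 32, 1, 15, 13, 23, 9]
Bubble up: swap idx 7(9) with idx 3(1)
Result: [35, 17, 32, 9, 15, 13, 23, 1]


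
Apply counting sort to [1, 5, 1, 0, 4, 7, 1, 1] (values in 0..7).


Count array: [1, 4, 0, 0, 1, 1, 0, 1]
Reconstruct: [0, 1, 1, 1, 1, 4, 5, 7]


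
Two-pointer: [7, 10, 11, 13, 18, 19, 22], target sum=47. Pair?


Two pointers: lo=0, hi=6
No pair sums to 47


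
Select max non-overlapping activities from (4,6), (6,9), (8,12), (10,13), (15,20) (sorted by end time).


Greedy: pick earliest-ending, then skip overlaps.
Selected (4 activities): [(4, 6), (6, 9), (10, 13), (15, 20)]


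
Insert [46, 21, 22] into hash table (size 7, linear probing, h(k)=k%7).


Insertions: 46->slot 4; 21->slot 0; 22->slot 1
Table: [21, 22, None, None, 46, None, None]


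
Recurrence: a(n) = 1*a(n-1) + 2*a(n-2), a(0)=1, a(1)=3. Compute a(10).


Build bottom-up:
...a(8)=341, a(9)=683, a(10)=1*683+2*341=1365


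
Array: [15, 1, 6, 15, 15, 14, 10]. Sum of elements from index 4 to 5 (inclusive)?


Prefix sums: [0, 15, 16, 22, 37, 52, 66, 76]
Sum[4..5] = prefix[6] - prefix[4] = 66 - 37 = 29


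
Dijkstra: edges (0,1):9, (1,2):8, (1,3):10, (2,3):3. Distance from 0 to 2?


Dijkstra from 0:
Distances: {0: 0, 1: 9, 2: 17, 3: 19}
Shortest distance to 2 = 17, path = [0, 1, 2]


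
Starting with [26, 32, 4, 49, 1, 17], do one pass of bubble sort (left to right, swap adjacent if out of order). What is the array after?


After one pass: [26, 4, 32, 1, 17, 49]


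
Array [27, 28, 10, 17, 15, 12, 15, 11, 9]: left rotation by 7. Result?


Left rotate by 7: [11, 9, 27, 28, 10, 17, 15, 12, 15]


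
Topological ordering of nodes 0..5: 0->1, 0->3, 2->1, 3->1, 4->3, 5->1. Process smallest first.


Kahn's algorithm, process smallest node first
Order: [0, 2, 4, 3, 5, 1]


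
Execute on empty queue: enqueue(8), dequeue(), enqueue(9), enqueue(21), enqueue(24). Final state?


enqueue(8) -> [8]
dequeue() returns 8 -> []
enqueue(9) -> [9]
enqueue(21) -> [9, 21]
enqueue(24) -> [9, 21, 24]
Final queue (front to back): [9, 21, 24]


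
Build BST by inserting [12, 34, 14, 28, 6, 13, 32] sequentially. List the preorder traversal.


Root = 12; build tree by BST insertion.
Preorder traversal: [12, 6, 34, 14, 13, 28, 32]


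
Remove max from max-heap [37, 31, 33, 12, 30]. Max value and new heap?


Max = 37
Replace root with last, heapify down
Resulting heap: [33, 31, 30, 12]


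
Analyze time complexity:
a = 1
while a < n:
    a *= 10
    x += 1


Per nesting level: O(log n) = O(log n)
Complexity: O(log n)


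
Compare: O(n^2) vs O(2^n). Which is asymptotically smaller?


quadratic grows slower than exponential
O(n^2) is asymptotically smaller; O(2^n) grows faster


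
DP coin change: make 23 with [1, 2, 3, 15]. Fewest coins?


dp[0]=0; dp[i]=1+min(dp[i-c] for c in coins)
...dp[18]=2, dp[19]=3, dp[20]=3, dp[21]=3, dp[22]=4, dp[23]=4
Minimum coins for 23 = 4


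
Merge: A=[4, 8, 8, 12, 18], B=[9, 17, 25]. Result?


Compare heads, take smaller each step.
Merged: [4, 8, 8, 9, 12, 17, 18, 25]


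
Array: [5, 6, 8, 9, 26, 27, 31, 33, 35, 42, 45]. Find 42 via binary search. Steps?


Search for 42:
[0,10] mid=5 arr[5]=27
[6,10] mid=8 arr[8]=35
[9,10] mid=9 arr[9]=42
Total: 3 comparisons


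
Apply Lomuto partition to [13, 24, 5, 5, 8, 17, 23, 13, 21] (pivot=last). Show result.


Elements <= 21 go left of pivot.
Result: [13, 5, 5, 8, 17, 13, 21, 24, 23], pivot at index 6


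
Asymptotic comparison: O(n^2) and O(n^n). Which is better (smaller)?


quadratic grows slower than n^n
O(n^2) is asymptotically smaller; O(n^n) grows faster


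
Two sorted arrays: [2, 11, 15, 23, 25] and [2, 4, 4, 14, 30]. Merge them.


Compare heads, take smaller each step.
Merged: [2, 2, 4, 4, 11, 14, 15, 23, 25, 30]


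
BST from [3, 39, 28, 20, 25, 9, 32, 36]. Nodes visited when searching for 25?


BST root = 3
Search for 25: compare at each node
Path: [3, 39, 28, 20, 25]


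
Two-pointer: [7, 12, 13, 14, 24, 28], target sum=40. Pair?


Two pointers: lo=0, hi=5
Found pair: (12, 28) summing to 40


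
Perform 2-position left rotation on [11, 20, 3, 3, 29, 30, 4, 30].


Left rotate by 2: [3, 3, 29, 30, 4, 30, 11, 20]


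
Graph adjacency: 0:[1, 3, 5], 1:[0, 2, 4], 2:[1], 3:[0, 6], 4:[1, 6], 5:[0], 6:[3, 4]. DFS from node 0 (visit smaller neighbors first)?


DFS stack-based: start with [0]
Visit order: [0, 1, 2, 4, 6, 3, 5]


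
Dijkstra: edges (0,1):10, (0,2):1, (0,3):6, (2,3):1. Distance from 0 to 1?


Dijkstra from 0:
Distances: {0: 0, 1: 10, 2: 1, 3: 2}
Shortest distance to 1 = 10, path = [0, 1]


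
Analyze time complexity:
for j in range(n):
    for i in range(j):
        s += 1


Per nesting level: O(n) * O(n) [triangular over j] = O(n^2)
Complexity: O(n^2)


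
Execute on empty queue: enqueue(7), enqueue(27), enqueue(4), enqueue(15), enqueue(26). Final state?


enqueue(7) -> [7]
enqueue(27) -> [7, 27]
enqueue(4) -> [7, 27, 4]
enqueue(15) -> [7, 27, 4, 15]
enqueue(26) -> [7, 27, 4, 15, 26]
Final queue (front to back): [7, 27, 4, 15, 26]


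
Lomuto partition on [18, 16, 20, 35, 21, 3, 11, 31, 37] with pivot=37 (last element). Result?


Elements <= 37 go left of pivot.
Result: [18, 16, 20, 35, 21, 3, 11, 31, 37], pivot at index 8


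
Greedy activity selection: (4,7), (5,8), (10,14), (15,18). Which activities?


Greedy: pick earliest-ending, then skip overlaps.
Selected (3 activities): [(4, 7), (10, 14), (15, 18)]


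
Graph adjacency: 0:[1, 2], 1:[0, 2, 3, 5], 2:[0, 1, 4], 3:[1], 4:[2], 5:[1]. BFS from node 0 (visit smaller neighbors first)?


BFS queue: start with [0]
Visit order: [0, 1, 2, 3, 5, 4]


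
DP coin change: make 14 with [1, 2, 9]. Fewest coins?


dp[0]=0; dp[i]=1+min(dp[i-c] for c in coins)
...dp[9]=1, dp[10]=2, dp[11]=2, dp[12]=3, dp[13]=3, dp[14]=4
Minimum coins for 14 = 4


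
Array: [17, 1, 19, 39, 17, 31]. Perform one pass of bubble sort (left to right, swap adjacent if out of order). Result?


After one pass: [1, 17, 19, 17, 31, 39]


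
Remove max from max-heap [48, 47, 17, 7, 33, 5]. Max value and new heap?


Max = 48
Replace root with last, heapify down
Resulting heap: [47, 33, 17, 7, 5]


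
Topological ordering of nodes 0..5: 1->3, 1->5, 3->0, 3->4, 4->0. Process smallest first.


Kahn's algorithm, process smallest node first
Order: [1, 2, 3, 4, 0, 5]


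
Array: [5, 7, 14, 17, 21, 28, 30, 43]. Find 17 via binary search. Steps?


Search for 17:
[0,7] mid=3 arr[3]=17
Total: 1 comparisons


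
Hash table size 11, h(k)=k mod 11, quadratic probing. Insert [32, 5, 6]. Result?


Insertions: 32->slot 10; 5->slot 5; 6->slot 6
Table: [None, None, None, None, None, 5, 6, None, None, None, 32]


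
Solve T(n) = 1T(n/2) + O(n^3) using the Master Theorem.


a=1, b=2, c=3. log_2(1)=0 < c=3. Case 3: O(n^c) = O(n^3)
Complexity: O(n^3)


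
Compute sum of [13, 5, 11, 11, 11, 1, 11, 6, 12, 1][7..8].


Prefix sums: [0, 13, 18, 29, 40, 51, 52, 63, 69, 81, 82]
Sum[7..8] = prefix[9] - prefix[7] = 81 - 63 = 18


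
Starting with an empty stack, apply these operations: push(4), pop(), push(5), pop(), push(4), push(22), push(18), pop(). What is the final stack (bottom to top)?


push(4) -> [4]
pop() returns 4 -> []
push(5) -> [5]
pop() returns 5 -> []
push(4) -> [4]
push(22) -> [4, 22]
push(18) -> [4, 22, 18]
pop() returns 18 -> [4, 22]
Final stack (bottom to top): [4, 22]


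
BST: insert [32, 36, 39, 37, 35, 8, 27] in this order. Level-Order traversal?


Root = 32; build tree by BST insertion.
Level-Order traversal: [32, 8, 36, 27, 35, 39, 37]


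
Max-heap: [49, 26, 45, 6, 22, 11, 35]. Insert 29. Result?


Append 29: [49, 26, 45, 6, 22, 11, 35, 29]
Bubble up: swap idx 7(29) with idx 3(6); swap idx 3(29) with idx 1(26)
Result: [49, 29, 45, 26, 22, 11, 35, 6]


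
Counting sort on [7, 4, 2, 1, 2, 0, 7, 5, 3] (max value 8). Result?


Count array: [1, 1, 2, 1, 1, 1, 0, 2, 0]
Reconstruct: [0, 1, 2, 2, 3, 4, 5, 7, 7]


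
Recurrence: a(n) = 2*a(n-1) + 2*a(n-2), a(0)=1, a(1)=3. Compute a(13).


Build bottom-up:
...a(11)=68192, a(12)=186304, a(13)=2*186304+2*68192=508992


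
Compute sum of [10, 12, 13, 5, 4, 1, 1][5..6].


Prefix sums: [0, 10, 22, 35, 40, 44, 45, 46]
Sum[5..6] = prefix[7] - prefix[5] = 46 - 44 = 2


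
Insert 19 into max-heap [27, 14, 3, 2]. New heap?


Append 19: [27, 14, 3, 2, 19]
Bubble up: swap idx 4(19) with idx 1(14)
Result: [27, 19, 3, 2, 14]


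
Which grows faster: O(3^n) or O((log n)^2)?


polylogarithmic grows slower than exponential (base 3)
O((log n)^2) is asymptotically smaller; O(3^n) grows faster


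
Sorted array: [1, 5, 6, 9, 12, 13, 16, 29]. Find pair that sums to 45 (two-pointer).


Two pointers: lo=0, hi=7
Found pair: (16, 29) summing to 45


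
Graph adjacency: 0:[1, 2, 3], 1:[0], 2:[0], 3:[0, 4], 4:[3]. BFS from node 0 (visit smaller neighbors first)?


BFS queue: start with [0]
Visit order: [0, 1, 2, 3, 4]


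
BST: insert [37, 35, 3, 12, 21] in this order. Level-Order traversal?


Root = 37; build tree by BST insertion.
Level-Order traversal: [37, 35, 3, 12, 21]


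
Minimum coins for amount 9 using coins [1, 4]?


dp[0]=0; dp[i]=1+min(dp[i-c] for c in coins)
...dp[4]=1, dp[5]=2, dp[6]=3, dp[7]=4, dp[8]=2, dp[9]=3
Minimum coins for 9 = 3


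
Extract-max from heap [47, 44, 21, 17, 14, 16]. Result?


Max = 47
Replace root with last, heapify down
Resulting heap: [44, 17, 21, 16, 14]


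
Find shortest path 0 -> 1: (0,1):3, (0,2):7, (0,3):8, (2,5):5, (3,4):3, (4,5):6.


Dijkstra from 0:
Distances: {0: 0, 1: 3, 2: 7, 3: 8, 4: 11, 5: 12}
Shortest distance to 1 = 3, path = [0, 1]


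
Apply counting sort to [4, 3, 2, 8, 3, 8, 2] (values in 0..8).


Count array: [0, 0, 2, 2, 1, 0, 0, 0, 2]
Reconstruct: [2, 2, 3, 3, 4, 8, 8]


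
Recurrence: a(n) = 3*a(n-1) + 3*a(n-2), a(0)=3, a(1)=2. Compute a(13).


Build bottom-up:
...a(11)=2220291, a(12)=8417763, a(13)=3*8417763+3*2220291=31914162


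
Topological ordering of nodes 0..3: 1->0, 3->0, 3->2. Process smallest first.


Kahn's algorithm, process smallest node first
Order: [1, 3, 0, 2]


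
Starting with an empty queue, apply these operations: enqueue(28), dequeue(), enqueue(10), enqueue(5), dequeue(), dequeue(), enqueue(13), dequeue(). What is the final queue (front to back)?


enqueue(28) -> [28]
dequeue() returns 28 -> []
enqueue(10) -> [10]
enqueue(5) -> [10, 5]
dequeue() returns 10 -> [5]
dequeue() returns 5 -> []
enqueue(13) -> [13]
dequeue() returns 13 -> []
Final queue (front to back): []


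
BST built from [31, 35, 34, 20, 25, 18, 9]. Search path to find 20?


BST root = 31
Search for 20: compare at each node
Path: [31, 20]


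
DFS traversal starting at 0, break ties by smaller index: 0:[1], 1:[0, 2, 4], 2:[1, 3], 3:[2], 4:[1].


DFS stack-based: start with [0]
Visit order: [0, 1, 2, 3, 4]


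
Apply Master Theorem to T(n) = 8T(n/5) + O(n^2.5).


a=8, b=5, c=2.5. log_5(8)=1.292 < c=2.5. Case 3: O(n^c) = O(n^2.500)
Complexity: O(n^2.500)


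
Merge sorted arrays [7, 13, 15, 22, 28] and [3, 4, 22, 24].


Compare heads, take smaller each step.
Merged: [3, 4, 7, 13, 15, 22, 22, 24, 28]


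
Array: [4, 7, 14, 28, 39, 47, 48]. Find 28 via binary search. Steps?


Search for 28:
[0,6] mid=3 arr[3]=28
Total: 1 comparisons


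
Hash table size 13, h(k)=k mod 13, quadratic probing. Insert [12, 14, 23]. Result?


Insertions: 12->slot 12; 14->slot 1; 23->slot 10
Table: [None, 14, None, None, None, None, None, None, None, None, 23, None, 12]


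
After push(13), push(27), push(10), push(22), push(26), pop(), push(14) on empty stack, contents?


push(13) -> [13]
push(27) -> [13, 27]
push(10) -> [13, 27, 10]
push(22) -> [13, 27, 10, 22]
push(26) -> [13, 27, 10, 22, 26]
pop() returns 26 -> [13, 27, 10, 22]
push(14) -> [13, 27, 10, 22, 14]
Final stack (bottom to top): [13, 27, 10, 22, 14]


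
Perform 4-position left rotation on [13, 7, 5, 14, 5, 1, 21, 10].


Left rotate by 4: [5, 1, 21, 10, 13, 7, 5, 14]


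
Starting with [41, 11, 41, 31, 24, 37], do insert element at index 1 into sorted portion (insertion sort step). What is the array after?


After one pass: [11, 41, 41, 31, 24, 37]
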